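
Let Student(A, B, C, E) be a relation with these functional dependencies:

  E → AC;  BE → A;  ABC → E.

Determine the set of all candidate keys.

(B, E); (A, B, C)

Attribute B never appears on the right-hand side of any dependency, so B must belong to every candidate key.
{B}⁺ = {B}, which is not all of the schema, so we must add further attributes.
{B, E}⁺: E→AC adds A, C → {A, B, C, E}. Minimal: {E}⁺ = {A, C, E}; {B}⁺ = {B} — none reach the full schema.
{A, B, C}⁺: ABC→E adds E → {A, B, C, E}. Minimal: {B, C}⁺ = {B, C}; {A, C}⁺ = {A, C}; {A, B}⁺ = {A, B} — none reach the full schema.
Any other superkey contains one of these as a subset, so there are no further candidate keys.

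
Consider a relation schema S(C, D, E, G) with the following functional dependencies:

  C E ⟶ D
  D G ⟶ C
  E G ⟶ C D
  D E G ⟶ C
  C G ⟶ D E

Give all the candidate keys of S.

{C, G}⁺: CG→DE adds D, E → {C, D, E, G}. Minimal: {G}⁺ = {G}; {C}⁺ = {C} — none reach the full schema.
{D, G}⁺: DG→C adds C; CG→DE adds E → {C, D, E, G}. Minimal: {G}⁺ = {G}; {D}⁺ = {D} — none reach the full schema.
{E, G}⁺: EG→CD adds C, D → {C, D, E, G}. Minimal: {G}⁺ = {G}; {E}⁺ = {E} — none reach the full schema.

(C, G), (D, G), (E, G)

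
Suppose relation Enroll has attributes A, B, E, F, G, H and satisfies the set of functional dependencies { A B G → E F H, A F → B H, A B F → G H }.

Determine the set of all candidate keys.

Attribute A never appears on the right-hand side of any dependency, so A must belong to every candidate key.
{A}⁺ = {A}, which is not all of the schema, so we must add further attributes.
{A, F}⁺: AF→BH adds B, H; ABF→GH adds G; ABG→EFH adds E → {A, B, E, F, G, H}. Minimal: {F}⁺ = {F}; {A}⁺ = {A} — none reach the full schema.
{A, B, G}⁺: ABG→EFH adds E, F, H → {A, B, E, F, G, H}. Minimal: {B, G}⁺ = {B, G}; {A, G}⁺ = {A, G}; {A, B}⁺ = {A, B} — none reach the full schema.
Any other superkey contains one of these as a subset, so there are no further candidate keys.

AF, ABG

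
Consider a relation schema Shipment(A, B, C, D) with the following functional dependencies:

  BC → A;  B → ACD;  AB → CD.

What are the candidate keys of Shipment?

(B)

Attribute B never appears on the right-hand side of any dependency, so B must belong to every candidate key.
{B}⁺ = {A, B, C, D}, which is all of the schema, so {B} is the only candidate key.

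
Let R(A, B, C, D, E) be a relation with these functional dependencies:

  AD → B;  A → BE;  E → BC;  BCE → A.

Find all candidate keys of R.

{A, D}⁺: AD→B adds B; A→BE adds E; E→BC adds C → {A, B, C, D, E}.
{D, E}⁺: E→BC adds B, C; BCE→A adds A → {A, B, C, D, E}.

AD, DE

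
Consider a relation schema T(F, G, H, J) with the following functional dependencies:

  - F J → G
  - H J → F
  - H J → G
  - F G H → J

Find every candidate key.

(H, J); (F, G, H)

Attribute H never appears on the right-hand side of any dependency, so H must belong to every candidate key.
{H}⁺ = {H}, which is not all of the schema, so we must add further attributes.
{H, J}⁺: HJ→F adds F; HJ→G adds G → {F, G, H, J}. Minimal: {J}⁺ = {J}; {H}⁺ = {H} — none reach the full schema.
{F, G, H}⁺: FGH→J adds J → {F, G, H, J}. Minimal: {G, H}⁺ = {G, H}; {F, H}⁺ = {F, H}; {F, G}⁺ = {F, G} — none reach the full schema.
Any other superkey contains one of these as a subset, so there are no further candidate keys.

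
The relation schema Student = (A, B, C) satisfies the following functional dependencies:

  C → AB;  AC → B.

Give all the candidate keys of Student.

Attribute C never appears on the right-hand side of any dependency, so C must belong to every candidate key.
{C}⁺ = {A, B, C}, which is all of the schema, so {C} is the only candidate key.

C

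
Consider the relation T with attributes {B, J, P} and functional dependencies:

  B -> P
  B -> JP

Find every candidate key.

B

Attribute B never appears on the right-hand side of any dependency, so B must belong to every candidate key.
{B}⁺ = {B, J, P}, which is all of the schema, so {B} is the only candidate key.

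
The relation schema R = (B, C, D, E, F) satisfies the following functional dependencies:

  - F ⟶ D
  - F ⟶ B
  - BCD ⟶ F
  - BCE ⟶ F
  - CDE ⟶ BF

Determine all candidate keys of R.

Attributes C, E never appear on any right-hand side, so every candidate key must contain {C, E}.
{C, E}⁺ = {C, E}, which is not all of the schema, so we must add further attributes.
{B, C, E}⁺: BCE→F adds F; F→D adds D → {B, C, D, E, F}.
{C, D, E}⁺: CDE→BF adds B, F → {B, C, D, E, F}.
{C, E, F}⁺: F→D adds D; F→B adds B → {B, C, D, E, F}.

{B, C, E}, {C, D, E}, {C, E, F}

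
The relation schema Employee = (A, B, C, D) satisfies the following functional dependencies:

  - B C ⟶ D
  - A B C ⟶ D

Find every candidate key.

{A, B, C}

Attributes A, B, C never appear on any right-hand side, so every candidate key must contain {A, B, C}.
{A, B, C}⁺ = {A, B, C, D}, which is all of the schema, so {A, B, C} is the only candidate key.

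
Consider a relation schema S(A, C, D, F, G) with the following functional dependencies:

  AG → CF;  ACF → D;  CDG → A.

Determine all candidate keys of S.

Attribute G never appears on the right-hand side of any dependency, so G must belong to every candidate key.
{G}⁺ = {G}, which is not all of the schema, so we must add further attributes.
{A, G}⁺: AG→CF adds C, F; ACF→D adds D → {A, C, D, F, G}. Minimal: {G}⁺ = {G}; {A}⁺ = {A} — none reach the full schema.
{C, D, G}⁺: CDG→A adds A; AG→CF adds F → {A, C, D, F, G}. Minimal: {D, G}⁺ = {D, G}; {C, G}⁺ = {C, G}; {C, D}⁺ = {C, D} — none reach the full schema.

{A, G}; {C, D, G}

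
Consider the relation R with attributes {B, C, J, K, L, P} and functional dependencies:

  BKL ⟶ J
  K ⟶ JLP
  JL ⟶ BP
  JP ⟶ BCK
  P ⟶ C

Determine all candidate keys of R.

{K}⁺: K→JLP adds J, L, P; JL→BP adds B; JP→BCK adds C → {B, C, J, K, L, P}.
{J, L}⁺: JL→BP adds B, P; JP→BCK adds C, K → {B, C, J, K, L, P}. Minimal: {L}⁺ = {L}; {J}⁺ = {J} — none reach the full schema.
{J, P}⁺: JP→BCK adds B, C, K; K→JLP adds L → {B, C, J, K, L, P}. Minimal: {P}⁺ = {C, P}; {J}⁺ = {J} — none reach the full schema.
Any other superkey contains one of these as a subset, so there are no further candidate keys.

(K), (J, L), (J, P)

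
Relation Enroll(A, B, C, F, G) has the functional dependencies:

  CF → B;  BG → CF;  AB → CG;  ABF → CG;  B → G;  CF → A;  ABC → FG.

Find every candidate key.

{B}⁺: B→G adds G; BG→CF adds C, F; CF→A adds A → {A, B, C, F, G}.
{C, F}⁺: CF→B adds B; B→G adds G; CF→A adds A → {A, B, C, F, G}.

(B), (C, F)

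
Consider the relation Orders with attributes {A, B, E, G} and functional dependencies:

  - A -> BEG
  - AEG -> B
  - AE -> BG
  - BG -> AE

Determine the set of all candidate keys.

{A}⁺: A→BEG adds B, E, G → {A, B, E, G}.
{B, G}⁺: BG→AE adds A, E → {A, B, E, G}. Minimal: {G}⁺ = {G}; {B}⁺ = {B} — none reach the full schema.

{A}, {B, G}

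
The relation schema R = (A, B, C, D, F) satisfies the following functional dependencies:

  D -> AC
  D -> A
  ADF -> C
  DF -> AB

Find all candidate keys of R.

{D, F}

Attributes D, F never appear on any right-hand side, so every candidate key must contain {D, F}.
{D, F}⁺ = {A, B, C, D, F}, which is all of the schema, so {D, F} is the only candidate key.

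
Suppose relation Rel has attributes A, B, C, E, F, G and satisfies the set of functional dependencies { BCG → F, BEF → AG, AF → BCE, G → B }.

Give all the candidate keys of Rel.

{A, F}⁺: AF→BCE adds B, C, E; BEF→AG adds G → {A, B, C, E, F, G}.
{A, C, G}⁺: G→B adds B; BCG→F adds F; AF→BCE adds E → {A, B, C, E, F, G}.
{B, E, F}⁺: BEF→AG adds A, G; AF→BCE adds C → {A, B, C, E, F, G}.
{C, E, G}⁺: G→B adds B; BCG→F adds F; BEF→AG adds A → {A, B, C, E, F, G}.
{E, F, G}⁺: G→B adds B; BEF→AG adds A; AF→BCE adds C → {A, B, C, E, F, G}.

{A, F}, {A, C, G}, {B, E, F}, {C, E, G}, {E, F, G}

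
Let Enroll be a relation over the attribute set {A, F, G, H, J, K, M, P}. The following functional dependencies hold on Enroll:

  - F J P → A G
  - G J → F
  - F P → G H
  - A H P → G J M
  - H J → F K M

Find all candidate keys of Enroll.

AFP, AHP, FJP, GJP, HJP

Attribute P never appears on the right-hand side of any dependency, so P must belong to every candidate key.
{P}⁺ = {P}, which is not all of the schema, so we must add further attributes.
{A, F, P}⁺: FP→GH adds G, H; AHP→GJM adds J, M; HJ→FKM adds K → {A, F, G, H, J, K, M, P}.
{A, H, P}⁺: AHP→GJM adds G, J, M; HJ→FKM adds F, K → {A, F, G, H, J, K, M, P}.
{F, J, P}⁺: FJP→AG adds A, G; FP→GH adds H; AHP→GJM adds M; HJ→FKM adds K → {A, F, G, H, J, K, M, P}.
{G, J, P}⁺: GJ→F adds F; FP→GH adds H; HJ→FKM adds K, M; FJP→AG adds A → {A, F, G, H, J, K, M, P}.
{H, J, P}⁺: HJ→FKM adds F, K, M; FJP→AG adds A, G → {A, F, G, H, J, K, M, P}.
Any other superkey contains one of these as a subset, so there are no further candidate keys.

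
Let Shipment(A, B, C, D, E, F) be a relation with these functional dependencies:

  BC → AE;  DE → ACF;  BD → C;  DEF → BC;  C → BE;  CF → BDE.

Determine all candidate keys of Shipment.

{B, D}⁺: BD→C adds C; C→BE adds E; BC→AE adds A; DE→ACF adds F → {A, B, C, D, E, F}. Minimal: {D}⁺ = {D}; {B}⁺ = {B} — none reach the full schema.
{C, D}⁺: C→BE adds B, E; BC→AE adds A; DE→ACF adds F → {A, B, C, D, E, F}. Minimal: {D}⁺ = {D}; {C}⁺ = {A, B, C, E} — none reach the full schema.
{C, F}⁺: C→BE adds B, E; CF→BDE adds D; BC→AE adds A → {A, B, C, D, E, F}. Minimal: {F}⁺ = {F}; {C}⁺ = {A, B, C, E} — none reach the full schema.
{D, E}⁺: DE→ACF adds A, C, F; DEF→BC adds B → {A, B, C, D, E, F}. Minimal: {E}⁺ = {E}; {D}⁺ = {D} — none reach the full schema.

(B, D), (C, D), (C, F), (D, E)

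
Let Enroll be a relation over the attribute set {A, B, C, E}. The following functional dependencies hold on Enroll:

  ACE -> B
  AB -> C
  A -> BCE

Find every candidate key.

Attribute A never appears on the right-hand side of any dependency, so A must belong to every candidate key.
{A}⁺ = {A, B, C, E}, which is all of the schema, so {A} is the only candidate key.

(A)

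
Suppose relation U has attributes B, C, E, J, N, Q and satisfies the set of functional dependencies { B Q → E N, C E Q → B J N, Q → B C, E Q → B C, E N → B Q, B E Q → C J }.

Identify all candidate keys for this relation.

{Q}, {E, N}

{Q}⁺: Q→BC adds B, C; BQ→EN adds E, N; CEQ→BJN adds J → {B, C, E, J, N, Q}.
{E, N}⁺: EN→BQ adds B, Q; BEQ→CJ adds C, J → {B, C, E, J, N, Q}. Minimal: {N}⁺ = {N}; {E}⁺ = {E} — none reach the full schema.
Any other superkey contains one of these as a subset, so there are no further candidate keys.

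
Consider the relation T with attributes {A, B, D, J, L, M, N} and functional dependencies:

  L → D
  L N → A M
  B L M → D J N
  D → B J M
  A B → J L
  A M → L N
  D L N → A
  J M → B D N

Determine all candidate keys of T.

{L}, {A, B}, {A, D}, {A, M}

{L}⁺: L→D adds D; D→BJM adds B, J, M; JM→BDN adds N; LN→AM adds A → {A, B, D, J, L, M, N}.
{A, B}⁺: AB→JL adds J, L; L→D adds D; D→BJM adds M; AM→LN adds N → {A, B, D, J, L, M, N}. Minimal: {B}⁺ = {B}; {A}⁺ = {A} — none reach the full schema.
{A, D}⁺: D→BJM adds B, J, M; AB→JL adds L; AM→LN adds N → {A, B, D, J, L, M, N}. Minimal: {D}⁺ = {B, D, J, M, N}; {A}⁺ = {A} — none reach the full schema.
{A, M}⁺: AM→LN adds L, N; L→D adds D; D→BJM adds B, J → {A, B, D, J, L, M, N}. Minimal: {M}⁺ = {M}; {A}⁺ = {A} — none reach the full schema.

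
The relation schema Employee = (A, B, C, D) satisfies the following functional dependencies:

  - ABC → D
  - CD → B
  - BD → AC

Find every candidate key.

BD; CD; ABC

{B, D}⁺: BD→AC adds A, C → {A, B, C, D}. Minimal: {D}⁺ = {D}; {B}⁺ = {B} — none reach the full schema.
{C, D}⁺: CD→B adds B; BD→AC adds A → {A, B, C, D}. Minimal: {D}⁺ = {D}; {C}⁺ = {C} — none reach the full schema.
{A, B, C}⁺: ABC→D adds D → {A, B, C, D}. Minimal: {B, C}⁺ = {B, C}; {A, C}⁺ = {A, C}; {A, B}⁺ = {A, B} — none reach the full schema.
Any other superkey contains one of these as a subset, so there are no further candidate keys.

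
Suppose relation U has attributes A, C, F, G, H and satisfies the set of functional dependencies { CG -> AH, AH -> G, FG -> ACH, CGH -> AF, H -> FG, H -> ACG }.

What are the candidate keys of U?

{H}⁺: H→FG adds F, G; H→ACG adds A, C → {A, C, F, G, H}.
{C, G}⁺: CG→AH adds A, H; CGH→AF adds F → {A, C, F, G, H}. Minimal: {G}⁺ = {G}; {C}⁺ = {C} — none reach the full schema.
{F, G}⁺: FG→ACH adds A, C, H → {A, C, F, G, H}. Minimal: {G}⁺ = {G}; {F}⁺ = {F} — none reach the full schema.
Any other superkey contains one of these as a subset, so there are no further candidate keys.

(H), (C, G), (F, G)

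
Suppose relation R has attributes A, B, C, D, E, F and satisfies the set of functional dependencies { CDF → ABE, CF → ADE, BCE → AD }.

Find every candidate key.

Attributes C, F never appear on any right-hand side, so every candidate key must contain {C, F}.
{C, F}⁺ = {A, B, C, D, E, F}, which is all of the schema, so {C, F} is the only candidate key.

{C, F}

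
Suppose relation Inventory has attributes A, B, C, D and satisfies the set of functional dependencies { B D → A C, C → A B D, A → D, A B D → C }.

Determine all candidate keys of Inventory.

{C}⁺: C→ABD adds A, B, D → {A, B, C, D}.
{A, B}⁺: A→D adds D; ABD→C adds C → {A, B, C, D}. Minimal: {B}⁺ = {B}; {A}⁺ = {A, D} — none reach the full schema.
{B, D}⁺: BD→AC adds A, C → {A, B, C, D}. Minimal: {D}⁺ = {D}; {B}⁺ = {B} — none reach the full schema.

(C); (A, B); (B, D)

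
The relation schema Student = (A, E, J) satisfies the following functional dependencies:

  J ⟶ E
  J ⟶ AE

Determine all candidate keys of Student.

Attribute J never appears on the right-hand side of any dependency, so J must belong to every candidate key.
{J}⁺ = {A, E, J}, which is all of the schema, so {J} is the only candidate key.

{J}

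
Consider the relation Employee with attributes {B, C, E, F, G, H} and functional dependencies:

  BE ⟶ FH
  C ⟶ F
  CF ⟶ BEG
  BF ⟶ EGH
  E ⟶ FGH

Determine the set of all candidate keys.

Attribute C never appears on the right-hand side of any dependency, so C must belong to every candidate key.
{C}⁺ = {B, C, E, F, G, H}, which is all of the schema, so {C} is the only candidate key.

{C}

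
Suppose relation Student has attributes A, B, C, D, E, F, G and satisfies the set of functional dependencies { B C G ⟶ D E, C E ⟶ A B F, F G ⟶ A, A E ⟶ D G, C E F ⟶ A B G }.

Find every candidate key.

{C, E}⁺: CE→ABF adds A, B, F; AE→DG adds D, G → {A, B, C, D, E, F, G}. Minimal: {E}⁺ = {E}; {C}⁺ = {C} — none reach the full schema.
{B, C, G}⁺: BCG→DE adds D, E; CE→ABF adds A, F → {A, B, C, D, E, F, G}. Minimal: {C, G}⁺ = {C, G}; {B, G}⁺ = {B, G}; {B, C}⁺ = {B, C} — none reach the full schema.

{C, E}; {B, C, G}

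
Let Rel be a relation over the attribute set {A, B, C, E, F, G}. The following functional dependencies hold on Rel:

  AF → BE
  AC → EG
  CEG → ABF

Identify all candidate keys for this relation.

{A, C}, {C, E, G}

Attribute C never appears on the right-hand side of any dependency, so C must belong to every candidate key.
{C}⁺ = {C}, which is not all of the schema, so we must add further attributes.
{A, C}⁺: AC→EG adds E, G; CEG→ABF adds B, F → {A, B, C, E, F, G}.
{C, E, G}⁺: CEG→ABF adds A, B, F → {A, B, C, E, F, G}.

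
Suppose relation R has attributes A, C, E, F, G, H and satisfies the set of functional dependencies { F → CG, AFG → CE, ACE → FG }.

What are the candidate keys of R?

Attributes A, H never appear on any right-hand side, so every candidate key must contain {A, H}.
{A, H}⁺ = {A, H}, which is not all of the schema, so we must add further attributes.
{A, F, H}⁺: F→CG adds C, G; AFG→CE adds E → {A, C, E, F, G, H}. Minimal: {F, H}⁺ = {C, F, G, H}; {A, H}⁺ = {A, H}; {A, F}⁺ = {A, C, E, F, G} — none reach the full schema.
{A, C, E, H}⁺: ACE→FG adds F, G → {A, C, E, F, G, H}. Minimal: {C, E, H}⁺ = {C, E, H}; {A, E, H}⁺ = {A, E, H}; {A, C, H}⁺ = {A, C, H}; … — none reach the full schema.

AFH; ACEH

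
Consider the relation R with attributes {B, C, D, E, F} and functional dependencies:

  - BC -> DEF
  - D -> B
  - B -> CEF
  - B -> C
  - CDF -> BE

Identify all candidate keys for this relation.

{B}, {D}

{B}⁺: B→CEF adds C, E, F; BC→DEF adds D → {B, C, D, E, F}.
{D}⁺: D→B adds B; B→CEF adds C, E, F → {B, C, D, E, F}.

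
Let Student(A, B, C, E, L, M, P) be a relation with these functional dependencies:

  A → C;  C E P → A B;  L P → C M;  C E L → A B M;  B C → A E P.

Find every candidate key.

ABL; AEL; BCL; BLP; CEL; ELP

{A, B, L}⁺: A→C adds C; BC→AEP adds E, P; LP→CM adds M → {A, B, C, E, L, M, P}. Minimal: {B, L}⁺ = {B, L}; {A, L}⁺ = {A, C, L}; {A, B}⁺ = {A, B, C, E, P} — none reach the full schema.
{A, E, L}⁺: A→C adds C; CEL→ABM adds B, M; BC→AEP adds P → {A, B, C, E, L, M, P}. Minimal: {E, L}⁺ = {E, L}; {A, L}⁺ = {A, C, L}; {A, E}⁺ = {A, C, E} — none reach the full schema.
{B, C, L}⁺: BC→AEP adds A, E, P; LP→CM adds M → {A, B, C, E, L, M, P}. Minimal: {C, L}⁺ = {C, L}; {B, L}⁺ = {B, L}; {B, C}⁺ = {A, B, C, E, P} — none reach the full schema.
{B, L, P}⁺: LP→CM adds C, M; BC→AEP adds A, E → {A, B, C, E, L, M, P}. Minimal: {L, P}⁺ = {C, L, M, P}; {B, P}⁺ = {B, P}; {B, L}⁺ = {B, L} — none reach the full schema.
{C, E, L}⁺: CEL→ABM adds A, B, M; BC→AEP adds P → {A, B, C, E, L, M, P}. Minimal: {E, L}⁺ = {E, L}; {C, L}⁺ = {C, L}; {C, E}⁺ = {C, E} — none reach the full schema.
{E, L, P}⁺: LP→CM adds C, M; CEL→ABM adds A, B → {A, B, C, E, L, M, P}. Minimal: {L, P}⁺ = {C, L, M, P}; {E, P}⁺ = {E, P}; {E, L}⁺ = {E, L} — none reach the full schema.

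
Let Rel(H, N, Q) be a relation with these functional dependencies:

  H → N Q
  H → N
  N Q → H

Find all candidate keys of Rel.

H, NQ

{H}⁺: H→NQ adds N, Q → {H, N, Q}.
{N, Q}⁺: NQ→H adds H → {H, N, Q}. Minimal: {Q}⁺ = {Q}; {N}⁺ = {N} — none reach the full schema.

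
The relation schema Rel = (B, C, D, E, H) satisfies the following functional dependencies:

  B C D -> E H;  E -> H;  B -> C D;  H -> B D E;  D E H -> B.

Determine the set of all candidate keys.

{B}⁺: B→CD adds C, D; BCD→EH adds E, H → {B, C, D, E, H}.
{E}⁺: E→H adds H; H→BDE adds B, D; B→CD adds C → {B, C, D, E, H}.
{H}⁺: H→BDE adds B, D, E; B→CD adds C → {B, C, D, E, H}.
Any other superkey contains one of these as a subset, so there are no further candidate keys.

{B}, {E}, {H}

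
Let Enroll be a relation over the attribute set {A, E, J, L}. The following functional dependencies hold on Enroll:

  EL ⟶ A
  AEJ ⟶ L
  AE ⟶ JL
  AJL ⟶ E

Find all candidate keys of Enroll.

{A, E}⁺: AE→JL adds J, L → {A, E, J, L}. Minimal: {E}⁺ = {E}; {A}⁺ = {A} — none reach the full schema.
{E, L}⁺: EL→A adds A; AE→JL adds J → {A, E, J, L}. Minimal: {L}⁺ = {L}; {E}⁺ = {E} — none reach the full schema.
{A, J, L}⁺: AJL→E adds E → {A, E, J, L}. Minimal: {J, L}⁺ = {J, L}; {A, L}⁺ = {A, L}; {A, J}⁺ = {A, J} — none reach the full schema.

{A, E}, {E, L}, {A, J, L}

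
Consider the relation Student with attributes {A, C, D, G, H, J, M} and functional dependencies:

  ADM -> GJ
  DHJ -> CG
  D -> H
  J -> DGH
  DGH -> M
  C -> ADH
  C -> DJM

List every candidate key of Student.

{C}, {J}, {A, D, G}, {A, D, M}

{C}⁺: C→ADH adds A, D, H; C→DJM adds J, M; ADM→GJ adds G → {A, C, D, G, H, J, M}.
{J}⁺: J→DGH adds D, G, H; DGH→M adds M; DHJ→CG adds C; C→ADH adds A → {A, C, D, G, H, J, M}.
{A, D, G}⁺: D→H adds H; DGH→M adds M; ADM→GJ adds J; DHJ→CG adds C → {A, C, D, G, H, J, M}.
{A, D, M}⁺: ADM→GJ adds G, J; D→H adds H; DHJ→CG adds C → {A, C, D, G, H, J, M}.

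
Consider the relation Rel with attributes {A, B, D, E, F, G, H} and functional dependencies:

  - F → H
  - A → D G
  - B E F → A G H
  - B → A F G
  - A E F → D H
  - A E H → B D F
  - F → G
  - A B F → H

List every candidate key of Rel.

Attribute E never appears on the right-hand side of any dependency, so E must belong to every candidate key.
{E}⁺ = {E}, which is not all of the schema, so we must add further attributes.
{B, E}⁺: B→AFG adds A, F, G; AEF→DH adds D, H → {A, B, D, E, F, G, H}.
{A, E, F}⁺: F→H adds H; A→DG adds D, G; AEH→BDF adds B → {A, B, D, E, F, G, H}.
{A, E, H}⁺: A→DG adds D, G; AEH→BDF adds B, F → {A, B, D, E, F, G, H}.

(B, E), (A, E, F), (A, E, H)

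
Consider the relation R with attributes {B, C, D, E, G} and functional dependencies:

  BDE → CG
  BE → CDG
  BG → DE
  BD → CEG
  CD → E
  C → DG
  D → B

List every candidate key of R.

{C}; {D}; {B, E}; {B, G}

{C}⁺: C→DG adds D, G; D→B adds B; BG→DE adds E → {B, C, D, E, G}.
{D}⁺: D→B adds B; BD→CEG adds C, E, G → {B, C, D, E, G}.
{B, E}⁺: BE→CDG adds C, D, G → {B, C, D, E, G}. Minimal: {E}⁺ = {E}; {B}⁺ = {B} — none reach the full schema.
{B, G}⁺: BG→DE adds D, E; BD→CEG adds C → {B, C, D, E, G}. Minimal: {G}⁺ = {G}; {B}⁺ = {B} — none reach the full schema.
Any other superkey contains one of these as a subset, so there are no further candidate keys.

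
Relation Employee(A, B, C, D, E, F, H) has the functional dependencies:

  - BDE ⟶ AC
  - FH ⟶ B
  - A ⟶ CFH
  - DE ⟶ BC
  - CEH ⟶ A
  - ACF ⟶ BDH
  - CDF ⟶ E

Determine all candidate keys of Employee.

(A); (D, E); (C, D, F); (C, E, H)

{A}⁺: A→CFH adds C, F, H; ACF→BDH adds B, D; CDF→E adds E → {A, B, C, D, E, F, H}.
{D, E}⁺: DE→BC adds B, C; BDE→AC adds A; A→CFH adds F, H → {A, B, C, D, E, F, H}. Minimal: {E}⁺ = {E}; {D}⁺ = {D} — none reach the full schema.
{C, D, F}⁺: CDF→E adds E; DE→BC adds B; BDE→AC adds A; A→CFH adds H → {A, B, C, D, E, F, H}. Minimal: {D, F}⁺ = {D, F}; {C, F}⁺ = {C, F}; {C, D}⁺ = {C, D} — none reach the full schema.
{C, E, H}⁺: CEH→A adds A; A→CFH adds F; ACF→BDH adds B, D → {A, B, C, D, E, F, H}. Minimal: {E, H}⁺ = {E, H}; {C, H}⁺ = {C, H}; {C, E}⁺ = {C, E} — none reach the full schema.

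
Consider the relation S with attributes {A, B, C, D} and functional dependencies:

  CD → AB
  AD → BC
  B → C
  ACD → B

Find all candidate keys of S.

{A, D}, {B, D}, {C, D}

{A, D}⁺: AD→BC adds B, C → {A, B, C, D}. Minimal: {D}⁺ = {D}; {A}⁺ = {A} — none reach the full schema.
{B, D}⁺: B→C adds C; CD→AB adds A → {A, B, C, D}. Minimal: {D}⁺ = {D}; {B}⁺ = {B, C} — none reach the full schema.
{C, D}⁺: CD→AB adds A, B → {A, B, C, D}. Minimal: {D}⁺ = {D}; {C}⁺ = {C} — none reach the full schema.
Any other superkey contains one of these as a subset, so there are no further candidate keys.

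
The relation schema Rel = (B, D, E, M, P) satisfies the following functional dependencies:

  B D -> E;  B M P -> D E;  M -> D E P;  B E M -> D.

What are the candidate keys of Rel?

BM

Attributes B, M never appear on any right-hand side, so every candidate key must contain {B, M}.
{B, M}⁺ = {B, D, E, M, P}, which is all of the schema, so {B, M} is the only candidate key.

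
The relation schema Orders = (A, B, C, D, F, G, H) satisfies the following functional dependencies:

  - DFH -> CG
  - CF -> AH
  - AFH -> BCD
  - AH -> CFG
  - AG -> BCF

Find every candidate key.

{A, G}⁺: AG→BCF adds B, C, F; CF→AH adds H; AFH→BCD adds D → {A, B, C, D, F, G, H}. Minimal: {G}⁺ = {G}; {A}⁺ = {A} — none reach the full schema.
{A, H}⁺: AH→CFG adds C, F, G; AG→BCF adds B; AFH→BCD adds D → {A, B, C, D, F, G, H}. Minimal: {H}⁺ = {H}; {A}⁺ = {A} — none reach the full schema.
{C, F}⁺: CF→AH adds A, H; AFH→BCD adds B, D; AH→CFG adds G → {A, B, C, D, F, G, H}. Minimal: {F}⁺ = {F}; {C}⁺ = {C} — none reach the full schema.
{D, F, H}⁺: DFH→CG adds C, G; CF→AH adds A; AFH→BCD adds B → {A, B, C, D, F, G, H}. Minimal: {F, H}⁺ = {F, H}; {D, H}⁺ = {D, H}; {D, F}⁺ = {D, F} — none reach the full schema.

{A, G}; {A, H}; {C, F}; {D, F, H}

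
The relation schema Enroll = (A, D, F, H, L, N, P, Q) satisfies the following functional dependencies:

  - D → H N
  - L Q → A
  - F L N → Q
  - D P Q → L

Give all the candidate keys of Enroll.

(D, F, L, P), (D, F, P, Q)

{D, F, L, P}⁺: D→HN adds H, N; FLN→Q adds Q; LQ→A adds A → {A, D, F, H, L, N, P, Q}. Minimal: {F, L, P}⁺ = {F, L, P}; {D, L, P}⁺ = {D, H, L, N, P}; {D, F, P}⁺ = {D, F, H, N, P}; … — none reach the full schema.
{D, F, P, Q}⁺: D→HN adds H, N; DPQ→L adds L; LQ→A adds A → {A, D, F, H, L, N, P, Q}. Minimal: {F, P, Q}⁺ = {F, P, Q}; {D, P, Q}⁺ = {A, D, H, L, N, P, Q}; {D, F, Q}⁺ = {D, F, H, N, Q}; … — none reach the full schema.
Any other superkey contains one of these as a subset, so there are no further candidate keys.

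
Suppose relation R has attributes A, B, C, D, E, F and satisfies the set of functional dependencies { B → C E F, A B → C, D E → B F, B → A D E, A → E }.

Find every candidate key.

{B}; {A, D}; {D, E}

{B}⁺: B→CEF adds C, E, F; B→ADE adds A, D → {A, B, C, D, E, F}.
{A, D}⁺: A→E adds E; DE→BF adds B, F; B→CEF adds C → {A, B, C, D, E, F}. Minimal: {D}⁺ = {D}; {A}⁺ = {A, E} — none reach the full schema.
{D, E}⁺: DE→BF adds B, F; B→ADE adds A; B→CEF adds C → {A, B, C, D, E, F}. Minimal: {E}⁺ = {E}; {D}⁺ = {D} — none reach the full schema.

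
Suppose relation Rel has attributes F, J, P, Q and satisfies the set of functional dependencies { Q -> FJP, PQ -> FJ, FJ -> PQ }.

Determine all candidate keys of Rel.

(Q); (F, J)

{Q}⁺: Q→FJP adds F, J, P → {F, J, P, Q}.
{F, J}⁺: FJ→PQ adds P, Q → {F, J, P, Q}. Minimal: {J}⁺ = {J}; {F}⁺ = {F} — none reach the full schema.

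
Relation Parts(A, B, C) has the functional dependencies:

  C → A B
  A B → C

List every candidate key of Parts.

{C}⁺: C→AB adds A, B → {A, B, C}.
{A, B}⁺: AB→C adds C → {A, B, C}. Minimal: {B}⁺ = {B}; {A}⁺ = {A} — none reach the full schema.

(C); (A, B)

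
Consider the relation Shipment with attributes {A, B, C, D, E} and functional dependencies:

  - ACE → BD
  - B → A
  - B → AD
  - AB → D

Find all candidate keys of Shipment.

(A, C, E), (B, C, E)

Attributes C, E never appear on any right-hand side, so every candidate key must contain {C, E}.
{C, E}⁺ = {C, E}, which is not all of the schema, so we must add further attributes.
{A, C, E}⁺: ACE→BD adds B, D → {A, B, C, D, E}. Minimal: {C, E}⁺ = {C, E}; {A, E}⁺ = {A, E}; {A, C}⁺ = {A, C} — none reach the full schema.
{B, C, E}⁺: B→A adds A; B→AD adds D → {A, B, C, D, E}. Minimal: {C, E}⁺ = {C, E}; {B, E}⁺ = {A, B, D, E}; {B, C}⁺ = {A, B, C, D} — none reach the full schema.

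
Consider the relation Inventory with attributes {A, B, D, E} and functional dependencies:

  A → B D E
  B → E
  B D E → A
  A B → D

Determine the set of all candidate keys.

{A}⁺: A→BDE adds B, D, E → {A, B, D, E}.
{B, D}⁺: B→E adds E; BDE→A adds A → {A, B, D, E}. Minimal: {D}⁺ = {D}; {B}⁺ = {B, E} — none reach the full schema.

{A}; {B, D}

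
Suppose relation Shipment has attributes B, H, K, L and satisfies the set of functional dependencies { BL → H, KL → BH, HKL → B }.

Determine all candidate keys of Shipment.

{K, L}⁺: KL→BH adds B, H → {B, H, K, L}. Minimal: {L}⁺ = {L}; {K}⁺ = {K} — none reach the full schema.

{K, L}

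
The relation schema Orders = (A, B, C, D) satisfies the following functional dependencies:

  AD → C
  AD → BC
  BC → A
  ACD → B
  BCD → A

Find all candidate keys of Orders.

AD, BCD

{A, D}⁺: AD→C adds C; AD→BC adds B → {A, B, C, D}. Minimal: {D}⁺ = {D}; {A}⁺ = {A} — none reach the full schema.
{B, C, D}⁺: BC→A adds A → {A, B, C, D}. Minimal: {C, D}⁺ = {C, D}; {B, D}⁺ = {B, D}; {B, C}⁺ = {A, B, C} — none reach the full schema.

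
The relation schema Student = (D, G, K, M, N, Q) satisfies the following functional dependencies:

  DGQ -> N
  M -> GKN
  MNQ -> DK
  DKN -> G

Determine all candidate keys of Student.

Attributes M, Q never appear on any right-hand side, so every candidate key must contain {M, Q}.
{M, Q}⁺ = {D, G, K, M, N, Q}, which is all of the schema, so {M, Q} is the only candidate key.

{M, Q}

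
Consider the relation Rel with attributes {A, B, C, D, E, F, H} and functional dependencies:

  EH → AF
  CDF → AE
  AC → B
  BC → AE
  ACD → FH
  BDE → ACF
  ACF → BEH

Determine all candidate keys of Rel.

Attribute D never appears on the right-hand side of any dependency, so D must belong to every candidate key.
{D}⁺ = {D}, which is not all of the schema, so we must add further attributes.
{A, C, D}⁺: AC→B adds B; BC→AE adds E; ACD→FH adds F, H → {A, B, C, D, E, F, H}. Minimal: {C, D}⁺ = {C, D}; {A, D}⁺ = {A, D}; {A, C}⁺ = {A, B, C, E} — none reach the full schema.
{B, C, D}⁺: BC→AE adds A, E; ACD→FH adds F, H → {A, B, C, D, E, F, H}. Minimal: {C, D}⁺ = {C, D}; {B, D}⁺ = {B, D}; {B, C}⁺ = {A, B, C, E} — none reach the full schema.
{B, D, E}⁺: BDE→ACF adds A, C, F; ACF→BEH adds H → {A, B, C, D, E, F, H}. Minimal: {D, E}⁺ = {D, E}; {B, E}⁺ = {B, E}; {B, D}⁺ = {B, D} — none reach the full schema.
{C, D, F}⁺: CDF→AE adds A, E; AC→B adds B; ACD→FH adds H → {A, B, C, D, E, F, H}. Minimal: {D, F}⁺ = {D, F}; {C, F}⁺ = {C, F}; {C, D}⁺ = {C, D} — none reach the full schema.
{C, D, E, H}⁺: EH→AF adds A, F; AC→B adds B → {A, B, C, D, E, F, H}. Minimal: {D, E, H}⁺ = {A, D, E, F, H}; {C, E, H}⁺ = {A, B, C, E, F, H}; {C, D, H}⁺ = {C, D, H}; … — none reach the full schema.
Any other superkey contains one of these as a subset, so there are no further candidate keys.

ACD, BCD, BDE, CDF, CDEH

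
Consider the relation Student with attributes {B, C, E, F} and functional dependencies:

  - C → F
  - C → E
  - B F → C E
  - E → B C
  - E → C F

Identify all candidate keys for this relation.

{C}, {E}, {B, F}

{C}⁺: C→F adds F; C→E adds E; E→BC adds B → {B, C, E, F}.
{E}⁺: E→BC adds B, C; E→CF adds F → {B, C, E, F}.
{B, F}⁺: BF→CE adds C, E → {B, C, E, F}. Minimal: {F}⁺ = {F}; {B}⁺ = {B} — none reach the full schema.
Any other superkey contains one of these as a subset, so there are no further candidate keys.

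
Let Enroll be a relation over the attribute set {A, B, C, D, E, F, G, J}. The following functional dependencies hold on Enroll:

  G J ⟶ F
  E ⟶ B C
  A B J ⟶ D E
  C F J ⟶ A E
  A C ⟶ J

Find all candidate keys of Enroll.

Attribute G never appears on the right-hand side of any dependency, so G must belong to every candidate key.
{G}⁺ = {G}, which is not all of the schema, so we must add further attributes.
{A, C, G}⁺: AC→J adds J; GJ→F adds F; CFJ→AE adds E; E→BC adds B; ABJ→DE adds D → {A, B, C, D, E, F, G, J}.
{A, E, G}⁺: E→BC adds B, C; AC→J adds J; GJ→F adds F; ABJ→DE adds D → {A, B, C, D, E, F, G, J}.
{C, G, J}⁺: GJ→F adds F; CFJ→AE adds A, E; E→BC adds B; ABJ→DE adds D → {A, B, C, D, E, F, G, J}.
{E, G, J}⁺: GJ→F adds F; E→BC adds B, C; CFJ→AE adds A; ABJ→DE adds D → {A, B, C, D, E, F, G, J}.
{A, B, G, J}⁺: GJ→F adds F; ABJ→DE adds D, E; E→BC adds C → {A, B, C, D, E, F, G, J}.
Any other superkey contains one of these as a subset, so there are no further candidate keys.

{A, C, G}, {A, E, G}, {C, G, J}, {E, G, J}, {A, B, G, J}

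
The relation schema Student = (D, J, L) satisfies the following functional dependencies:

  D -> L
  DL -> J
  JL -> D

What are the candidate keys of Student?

{D}⁺: D→L adds L; DL→J adds J → {D, J, L}.
{J, L}⁺: JL→D adds D → {D, J, L}. Minimal: {L}⁺ = {L}; {J}⁺ = {J} — none reach the full schema.
Any other superkey contains one of these as a subset, so there are no further candidate keys.

{D}, {J, L}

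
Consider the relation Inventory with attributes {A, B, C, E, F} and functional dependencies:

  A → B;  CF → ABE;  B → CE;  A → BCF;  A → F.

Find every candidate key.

{A}⁺: A→B adds B; B→CE adds C, E; A→BCF adds F → {A, B, C, E, F}.
{B, F}⁺: B→CE adds C, E; CF→ABE adds A → {A, B, C, E, F}. Minimal: {F}⁺ = {F}; {B}⁺ = {B, C, E} — none reach the full schema.
{C, F}⁺: CF→ABE adds A, B, E → {A, B, C, E, F}. Minimal: {F}⁺ = {F}; {C}⁺ = {C} — none reach the full schema.

A, BF, CF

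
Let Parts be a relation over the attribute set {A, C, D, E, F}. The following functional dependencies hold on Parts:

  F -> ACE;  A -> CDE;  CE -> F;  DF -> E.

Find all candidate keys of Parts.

{A}⁺: A→CDE adds C, D, E; CE→F adds F → {A, C, D, E, F}.
{F}⁺: F→ACE adds A, C, E; A→CDE adds D → {A, C, D, E, F}.
{C, E}⁺: CE→F adds F; F→ACE adds A; A→CDE adds D → {A, C, D, E, F}. Minimal: {E}⁺ = {E}; {C}⁺ = {C} — none reach the full schema.
Any other superkey contains one of these as a subset, so there are no further candidate keys.

{A}, {F}, {C, E}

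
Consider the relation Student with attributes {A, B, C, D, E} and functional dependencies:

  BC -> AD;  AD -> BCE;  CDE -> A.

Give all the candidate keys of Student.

AD; BC; CDE

{A, D}⁺: AD→BCE adds B, C, E → {A, B, C, D, E}. Minimal: {D}⁺ = {D}; {A}⁺ = {A} — none reach the full schema.
{B, C}⁺: BC→AD adds A, D; AD→BCE adds E → {A, B, C, D, E}. Minimal: {C}⁺ = {C}; {B}⁺ = {B} — none reach the full schema.
{C, D, E}⁺: CDE→A adds A; AD→BCE adds B → {A, B, C, D, E}. Minimal: {D, E}⁺ = {D, E}; {C, E}⁺ = {C, E}; {C, D}⁺ = {C, D} — none reach the full schema.
Any other superkey contains one of these as a subset, so there are no further candidate keys.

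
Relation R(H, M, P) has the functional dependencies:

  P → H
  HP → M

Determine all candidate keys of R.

Attribute P never appears on the right-hand side of any dependency, so P must belong to every candidate key.
{P}⁺ = {H, M, P}, which is all of the schema, so {P} is the only candidate key.

P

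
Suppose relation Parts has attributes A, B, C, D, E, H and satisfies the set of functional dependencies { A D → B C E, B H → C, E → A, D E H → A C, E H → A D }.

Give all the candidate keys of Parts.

Attribute H never appears on the right-hand side of any dependency, so H must belong to every candidate key.
{H}⁺ = {H}, which is not all of the schema, so we must add further attributes.
{E, H}⁺: E→A adds A; EH→AD adds D; AD→BCE adds B, C → {A, B, C, D, E, H}.
{A, D, H}⁺: AD→BCE adds B, C, E → {A, B, C, D, E, H}.

{E, H}; {A, D, H}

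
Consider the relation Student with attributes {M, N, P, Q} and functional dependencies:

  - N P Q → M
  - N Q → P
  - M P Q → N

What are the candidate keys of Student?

Attribute Q never appears on the right-hand side of any dependency, so Q must belong to every candidate key.
{Q}⁺ = {Q}, which is not all of the schema, so we must add further attributes.
{N, Q}⁺: NQ→P adds P; NPQ→M adds M → {M, N, P, Q}.
{M, P, Q}⁺: MPQ→N adds N → {M, N, P, Q}.
Any other superkey contains one of these as a subset, so there are no further candidate keys.

(N, Q), (M, P, Q)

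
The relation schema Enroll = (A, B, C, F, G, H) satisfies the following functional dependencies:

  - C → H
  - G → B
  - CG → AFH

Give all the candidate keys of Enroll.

CG

Attributes C, G never appear on any right-hand side, so every candidate key must contain {C, G}.
{C, G}⁺ = {A, B, C, F, G, H}, which is all of the schema, so {C, G} is the only candidate key.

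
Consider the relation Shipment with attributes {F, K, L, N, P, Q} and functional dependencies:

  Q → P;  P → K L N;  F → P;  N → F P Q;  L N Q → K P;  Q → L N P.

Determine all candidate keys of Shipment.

{F}⁺: F→P adds P; P→KLN adds K, L, N; N→FPQ adds Q → {F, K, L, N, P, Q}.
{N}⁺: N→FPQ adds F, P, Q; Q→LNP adds L; P→KLN adds K → {F, K, L, N, P, Q}.
{P}⁺: P→KLN adds K, L, N; N→FPQ adds F, Q → {F, K, L, N, P, Q}.
{Q}⁺: Q→P adds P; P→KLN adds K, L, N; N→FPQ adds F → {F, K, L, N, P, Q}.
Any other superkey contains one of these as a subset, so there are no further candidate keys.

{F}, {N}, {P}, {Q}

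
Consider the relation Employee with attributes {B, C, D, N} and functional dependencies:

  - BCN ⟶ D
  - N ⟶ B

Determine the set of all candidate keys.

(C, N)

Attributes C, N never appear on any right-hand side, so every candidate key must contain {C, N}.
{C, N}⁺ = {B, C, D, N}, which is all of the schema, so {C, N} is the only candidate key.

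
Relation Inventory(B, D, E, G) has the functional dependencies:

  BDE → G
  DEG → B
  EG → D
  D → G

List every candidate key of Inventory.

Attribute E never appears on the right-hand side of any dependency, so E must belong to every candidate key.
{E}⁺ = {E}, which is not all of the schema, so we must add further attributes.
{D, E}⁺: D→G adds G; DEG→B adds B → {B, D, E, G}. Minimal: {E}⁺ = {E}; {D}⁺ = {D, G} — none reach the full schema.
{E, G}⁺: EG→D adds D; DEG→B adds B → {B, D, E, G}. Minimal: {G}⁺ = {G}; {E}⁺ = {E} — none reach the full schema.
Any other superkey contains one of these as a subset, so there are no further candidate keys.

DE; EG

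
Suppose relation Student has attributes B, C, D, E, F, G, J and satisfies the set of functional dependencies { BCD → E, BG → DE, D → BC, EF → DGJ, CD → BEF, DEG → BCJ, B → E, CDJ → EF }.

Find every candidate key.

{D}; {B, F}; {B, G}; {E, F}

{D}⁺: D→BC adds B, C; CD→BEF adds E, F; EF→DGJ adds G, J → {B, C, D, E, F, G, J}.
{B, F}⁺: B→E adds E; EF→DGJ adds D, G, J; DEG→BCJ adds C → {B, C, D, E, F, G, J}. Minimal: {F}⁺ = {F}; {B}⁺ = {B, E} — none reach the full schema.
{B, G}⁺: BG→DE adds D, E; D→BC adds C; CD→BEF adds F; DEG→BCJ adds J → {B, C, D, E, F, G, J}. Minimal: {G}⁺ = {G}; {B}⁺ = {B, E} — none reach the full schema.
{E, F}⁺: EF→DGJ adds D, G, J; DEG→BCJ adds B, C → {B, C, D, E, F, G, J}. Minimal: {F}⁺ = {F}; {E}⁺ = {E} — none reach the full schema.
Any other superkey contains one of these as a subset, so there are no further candidate keys.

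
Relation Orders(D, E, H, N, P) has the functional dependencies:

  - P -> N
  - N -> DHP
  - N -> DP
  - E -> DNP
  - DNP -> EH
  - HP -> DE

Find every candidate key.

{E}⁺: E→DNP adds D, N, P; DNP→EH adds H → {D, E, H, N, P}.
{N}⁺: N→DHP adds D, H, P; DNP→EH adds E → {D, E, H, N, P}.
{P}⁺: P→N adds N; N→DHP adds D, H; DNP→EH adds E → {D, E, H, N, P}.

{E}, {N}, {P}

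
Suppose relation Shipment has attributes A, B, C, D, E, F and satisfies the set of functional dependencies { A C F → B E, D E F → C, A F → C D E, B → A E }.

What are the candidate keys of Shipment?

Attribute F never appears on the right-hand side of any dependency, so F must belong to every candidate key.
{F}⁺ = {F}, which is not all of the schema, so we must add further attributes.
{A, F}⁺: AF→CDE adds C, D, E; ACF→BE adds B → {A, B, C, D, E, F}.
{B, F}⁺: B→AE adds A, E; AF→CDE adds C, D → {A, B, C, D, E, F}.

(A, F), (B, F)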